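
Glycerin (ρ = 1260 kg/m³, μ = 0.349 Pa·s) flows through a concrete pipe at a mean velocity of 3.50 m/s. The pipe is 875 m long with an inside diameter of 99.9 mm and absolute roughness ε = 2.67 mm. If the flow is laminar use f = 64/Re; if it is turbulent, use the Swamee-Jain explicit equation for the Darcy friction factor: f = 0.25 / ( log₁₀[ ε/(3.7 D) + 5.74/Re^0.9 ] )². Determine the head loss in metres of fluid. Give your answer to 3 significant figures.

h_f ≈ 277 m

Reynolds number Re = ρVD/μ = 1260 · 3.5 · 0.0999 / 0.349 = 1262.
Re < 2300 → laminar flow, so f = 64/Re = 64/1262 = 0.0507 (the turbulent correlation is not needed).
Darcy-Weisbach: ΔP = f(L/D)(ρV²/2) = 0.0507·(875/0.0999)·(1260·3.5²/2) = 0.0507·8759·7718 = 3.427e+06 Pa.
Head loss h_f = ΔP/(ρg) = 3.427e+06/(1260·9.81) = 277 m.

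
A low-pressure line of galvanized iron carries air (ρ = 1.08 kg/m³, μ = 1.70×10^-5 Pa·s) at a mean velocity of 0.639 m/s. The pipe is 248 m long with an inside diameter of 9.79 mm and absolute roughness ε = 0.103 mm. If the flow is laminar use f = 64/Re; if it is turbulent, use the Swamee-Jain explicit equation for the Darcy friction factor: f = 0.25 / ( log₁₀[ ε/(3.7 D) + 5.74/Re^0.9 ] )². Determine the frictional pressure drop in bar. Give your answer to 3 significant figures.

Reynolds number Re = ρVD/μ = 1.08 · 0.639 · 0.00979 / 1.7e-05 = 397.4.
Re < 2300 → laminar flow, so f = 64/Re = 64/397.4 = 0.161 (the turbulent correlation is not needed).
Darcy-Weisbach: ΔP = f(L/D)(ρV²/2) = 0.161·(248/0.00979)·(1.08·0.639²/2) = 0.161·2.533e+04·0.2205 = 899.5 Pa.
ΔP = 899.5 Pa = 0.00899 bar.

ΔP ≈ 0.00899 bar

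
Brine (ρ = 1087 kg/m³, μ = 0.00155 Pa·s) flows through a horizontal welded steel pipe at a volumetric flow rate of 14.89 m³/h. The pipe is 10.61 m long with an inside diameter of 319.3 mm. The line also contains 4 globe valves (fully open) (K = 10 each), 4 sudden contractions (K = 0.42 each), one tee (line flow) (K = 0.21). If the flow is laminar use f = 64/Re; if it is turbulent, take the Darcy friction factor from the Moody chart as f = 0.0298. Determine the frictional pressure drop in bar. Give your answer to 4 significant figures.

ΔP ≈ 6.218×10^-4 bar

Q = 14.89 m³/h = 14.89/3600 = 0.004136 m³/s.
Cross-sectional area A = πD²/4 = π(0.3193)²/4 = 0.08007 m²; mean velocity V = Q/A = 0.004136/0.08007 = 0.05165 m/s.
Reynolds number Re = ρVD/μ = 1087 · 0.05165 · 0.3193 / 0.00155 = 1.157e+04.
Re > 4000 → turbulent; use the Moody-chart value f = 0.0298.
Total minor-loss coefficient ΣK = 4·10 + 4·0.42 + 1·0.21 = 41.9.
ΔP = [f·L/D + ΣK]·(ρV²/2) = [0.0298·10.61/0.3193 + 41.9]·(1087·0.05165²/2) = [0.9902 + 41.9]·1.45 = 62.18 Pa.
ΔP = 62.18 Pa = 6.218×10^-4 bar.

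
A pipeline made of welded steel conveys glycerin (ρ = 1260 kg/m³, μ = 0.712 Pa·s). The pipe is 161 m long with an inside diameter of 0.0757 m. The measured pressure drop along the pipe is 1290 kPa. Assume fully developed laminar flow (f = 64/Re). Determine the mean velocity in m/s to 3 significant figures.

V ≈ 2.02 m/s

For laminar flow, f = 64/Re with Re = ρVD/μ, so Darcy-Weisbach reduces to ΔP = 32μLV/D². Solving for V: V = ΔP·D²/(32μL) = 1.29e+06·(0.0757)²/(32·0.712·161) = 2.015 m/s.
Check: Re = ρVD/μ = 1260·2.015·0.0757/0.712 = 270 < 2300, so the laminar assumption holds.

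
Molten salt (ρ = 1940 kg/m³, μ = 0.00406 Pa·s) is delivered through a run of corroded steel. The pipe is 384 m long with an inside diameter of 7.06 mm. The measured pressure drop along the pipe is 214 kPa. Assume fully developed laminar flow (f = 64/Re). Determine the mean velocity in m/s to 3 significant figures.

For laminar flow, f = 64/Re with Re = ρVD/μ, so Darcy-Weisbach reduces to ΔP = 32μLV/D². Solving for V: V = ΔP·D²/(32μL) = 2.14e+05·(0.00706)²/(32·0.00406·384) = 0.2138 m/s.
Check: Re = ρVD/μ = 1940·0.2138·0.00706/0.00406 = 721.3 < 2300, so the laminar assumption holds.

V ≈ 0.214 m/s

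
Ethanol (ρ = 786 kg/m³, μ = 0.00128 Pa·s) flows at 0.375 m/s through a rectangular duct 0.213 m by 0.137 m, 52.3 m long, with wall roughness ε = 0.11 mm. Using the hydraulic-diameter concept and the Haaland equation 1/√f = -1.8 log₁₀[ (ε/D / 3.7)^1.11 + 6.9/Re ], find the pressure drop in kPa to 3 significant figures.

ΔP ≈ 0.412 kPa

Hydraulic diameter D_h = 4A/P = 4·(0.213·0.137)/(2·(0.213+0.137)) = 0.1167/0.7 = 0.1667 m.
Re = ρVD_h/μ = 786·0.375·0.1667/0.00128 = 3.84e+04.
ε/D_h = 0.00011/0.1667 = 0.00066; Haaland gives 1/√f = -1.8 log₁₀[6.9e-05+0.00018] = 6.488, so f = 0.02376.
ΔP = f(L/D_h)(ρV²/2) = 0.02376·52.3/0.1667·55.27 = 411.8 Pa.
ΔP = 0.412 kPa.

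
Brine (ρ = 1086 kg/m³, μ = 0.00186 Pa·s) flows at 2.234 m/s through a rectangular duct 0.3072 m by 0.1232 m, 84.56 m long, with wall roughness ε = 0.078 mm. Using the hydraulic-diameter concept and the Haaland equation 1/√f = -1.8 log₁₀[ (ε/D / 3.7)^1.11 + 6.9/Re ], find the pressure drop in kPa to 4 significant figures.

Hydraulic diameter D_h = 4A/P = 4·(0.3072·0.1232)/(2·(0.3072+0.1232)) = 0.1514/0.8608 = 0.1759 m.
Re = ρVD_h/μ = 1086·2.234·0.1759/0.00186 = 2.294e+05.
ε/D_h = 7.8e-05/0.1759 = 0.000444; Haaland gives 1/√f = -1.8 log₁₀[4.44e-05+3.01e-05] = 7.43, so f = 0.01811.
ΔP = f(L/D_h)(ρV²/2) = 0.01811·84.56/0.1759·2710 = 2.36e+04 Pa.
ΔP = 23.60 kPa.

ΔP ≈ 23.60 kPa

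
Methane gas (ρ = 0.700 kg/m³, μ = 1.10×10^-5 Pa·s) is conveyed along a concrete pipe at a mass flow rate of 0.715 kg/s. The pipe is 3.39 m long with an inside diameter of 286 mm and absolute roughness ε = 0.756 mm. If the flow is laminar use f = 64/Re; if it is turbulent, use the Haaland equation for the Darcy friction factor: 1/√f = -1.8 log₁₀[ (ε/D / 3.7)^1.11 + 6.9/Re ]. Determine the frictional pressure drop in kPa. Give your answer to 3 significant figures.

ΔP ≈ 0.0270 kPa

A = πD²/4 = π(0.286)²/4 = 0.06424 m²; mean velocity V = ṁ/(ρA) = 0.715/(0.7 · 0.06424) = 15.9 m/s.
Reynolds number Re = ρVD/μ = 0.7 · 15.9 · 0.286 / 1.1e-05 = 2.894e+05.
Re > 4000 → turbulent. Relative roughness ε/D = 0.000756/0.286 = 0.00264. Haaland: 1/√f = -1.8 log₁₀[(0.00264/3.7)^1.11 + 6.9/2.894e+05] = -1.8 log₁₀[0.000322 + 2.38e-05] = 6.23, so f = 0.02576.
Darcy-Weisbach: ΔP = f(L/D)(ρV²/2) = 0.02576·(3.39/0.286)·(0.7·15.9²/2) = 0.02576·11.85·88.48 = 27.02 Pa.
ΔP = 27.02 Pa = 0.0270 kPa.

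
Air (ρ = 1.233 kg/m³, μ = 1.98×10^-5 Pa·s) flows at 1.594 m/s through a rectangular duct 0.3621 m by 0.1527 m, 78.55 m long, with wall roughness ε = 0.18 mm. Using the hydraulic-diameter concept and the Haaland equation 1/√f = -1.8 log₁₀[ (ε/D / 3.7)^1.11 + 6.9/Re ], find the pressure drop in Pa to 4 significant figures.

ΔP ≈ 15.44 Pa

Hydraulic diameter D_h = 4A/P = 4·(0.3621·0.1527)/(2·(0.3621+0.1527)) = 0.2212/1.03 = 0.2148 m.
Re = ρVD_h/μ = 1.233·1.594·0.2148/1.98e-05 = 2.132e+04.
ε/D_h = 0.00018/0.2148 = 0.000838; Haaland gives 1/√f = -1.8 log₁₀[9e-05+0.000324] = 6.09, so f = 0.02696.
ΔP = f(L/D_h)(ρV²/2) = 0.02696·78.55/0.2148·1.566 = 15.44 Pa.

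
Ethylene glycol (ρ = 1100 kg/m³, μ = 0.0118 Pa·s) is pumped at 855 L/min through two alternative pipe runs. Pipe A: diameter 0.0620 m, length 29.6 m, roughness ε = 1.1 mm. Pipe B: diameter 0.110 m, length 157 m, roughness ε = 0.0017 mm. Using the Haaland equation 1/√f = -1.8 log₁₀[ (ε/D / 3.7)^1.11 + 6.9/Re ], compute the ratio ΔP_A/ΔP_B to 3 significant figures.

Pipe A: V = Q/A = 0.01425/0.003019 = 4.72 m/s; Re = 2.728e+04; ε/D = 0.0177; Haaland → f = 0.04803; ΔP_A = f(L/D)(ρV²/2) = 2.81e+05 Pa.
Pipe B: V = Q/A = 0.01425/0.009503 = 1.499 m/s; Re = 1.538e+04; ε/D = 1.55e-05; Haaland → f = 0.02755; ΔP_B = f(L/D)(ρV²/2) = 4.863e+04 Pa.
ΔP_A/ΔP_B = 2.81e+05/4.863e+04 = 5.78.

ΔP_A/ΔP_B ≈ 5.78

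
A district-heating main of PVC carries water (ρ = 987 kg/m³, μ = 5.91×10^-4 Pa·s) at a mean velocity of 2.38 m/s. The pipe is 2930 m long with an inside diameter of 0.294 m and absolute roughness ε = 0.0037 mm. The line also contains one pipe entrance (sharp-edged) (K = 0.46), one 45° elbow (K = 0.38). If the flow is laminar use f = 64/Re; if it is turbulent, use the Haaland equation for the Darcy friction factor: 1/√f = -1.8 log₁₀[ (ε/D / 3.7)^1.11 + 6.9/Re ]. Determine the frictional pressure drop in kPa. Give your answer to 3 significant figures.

Reynolds number Re = ρVD/μ = 987 · 2.38 · 0.294 / 0.000591 = 1.169e+06.
Re > 4000 → turbulent. Relative roughness ε/D = 3.7e-06/0.294 = 1.26e-05. Haaland: 1/√f = -1.8 log₁₀[(1.26e-05/3.7)^1.11 + 6.9/1.169e+06] = -1.8 log₁₀[8.51e-07 + 5.9e-06] = 9.307, so f = 0.01155.
Total minor-loss coefficient ΣK = 1·0.46 + 1·0.38 = 0.84.
ΔP = [f·L/D + ΣK]·(ρV²/2) = [0.01155·2930/0.294 + 0.84]·(987·2.38²/2) = [115.1 + 0.84]·2795 = 3.24e+05 Pa.
ΔP = 3.24e+05 Pa = 324 kPa.

ΔP ≈ 324 kPa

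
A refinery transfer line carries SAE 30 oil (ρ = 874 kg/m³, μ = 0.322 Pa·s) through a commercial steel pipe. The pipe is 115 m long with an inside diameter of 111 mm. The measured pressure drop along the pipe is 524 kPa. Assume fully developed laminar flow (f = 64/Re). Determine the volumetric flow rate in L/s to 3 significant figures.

Q ≈ 52.7 L/s

For laminar flow, f = 64/Re with Re = ρVD/μ, so Darcy-Weisbach reduces to ΔP = 32μLV/D². Solving for V: V = ΔP·D²/(32μL) = 5.24e+05·(0.111)²/(32·0.322·115) = 5.448 m/s.
Check: Re = ρVD/μ = 874·5.448·0.111/0.322 = 1642 < 2300, so the laminar assumption holds.
Q = V·A = 5.448·(π/4·0.111²) = 0.05272 m³/s = 52.7 L/s.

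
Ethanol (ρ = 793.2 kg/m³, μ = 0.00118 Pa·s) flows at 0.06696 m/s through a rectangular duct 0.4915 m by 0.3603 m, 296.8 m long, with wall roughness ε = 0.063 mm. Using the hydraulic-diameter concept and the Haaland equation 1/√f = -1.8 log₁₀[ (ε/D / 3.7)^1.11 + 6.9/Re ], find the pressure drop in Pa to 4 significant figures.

ΔP ≈ 33.54 Pa

Hydraulic diameter D_h = 4A/P = 4·(0.4915·0.3603)/(2·(0.4915+0.3603)) = 0.7083/1.704 = 0.4158 m.
Re = ρVD_h/μ = 793.2·0.06696·0.4158/0.00118 = 1.872e+04.
ε/D_h = 6.3e-05/0.4158 = 0.000152; Haaland gives 1/√f = -1.8 log₁₀[1.35e-05+0.000369] = 6.152, so f = 0.02642.
ΔP = f(L/D_h)(ρV²/2) = 0.02642·296.8/0.4158·1.778 = 33.54 Pa.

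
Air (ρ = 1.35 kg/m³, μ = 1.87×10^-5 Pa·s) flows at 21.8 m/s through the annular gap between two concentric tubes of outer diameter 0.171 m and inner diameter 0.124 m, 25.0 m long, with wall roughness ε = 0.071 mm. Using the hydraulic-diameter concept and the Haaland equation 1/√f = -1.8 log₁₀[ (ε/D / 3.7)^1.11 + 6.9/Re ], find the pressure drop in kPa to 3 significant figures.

Hydraulic diameter D_h = 4A/P = D_o - D_i = 0.171 - 0.124 = 0.047 m.
Re = ρVD_h/μ = 1.35·21.8·0.047/1.87e-05 = 7.397e+04.
ε/D_h = 7.1e-05/0.047 = 0.00151; Haaland gives 1/√f = -1.8 log₁₀[0.000173+9.33e-05] = 6.434, so f = 0.02415.
ΔP = f(L/D_h)(ρV²/2) = 0.02415·25/0.047·320.8 = 4122 Pa.
ΔP = 4.12 kPa.

ΔP ≈ 4.12 kPa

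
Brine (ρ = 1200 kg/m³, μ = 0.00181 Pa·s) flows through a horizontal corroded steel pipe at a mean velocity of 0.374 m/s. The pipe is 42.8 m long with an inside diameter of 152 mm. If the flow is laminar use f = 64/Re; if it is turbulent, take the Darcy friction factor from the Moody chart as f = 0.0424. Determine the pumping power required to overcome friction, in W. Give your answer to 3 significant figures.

Reynolds number Re = ρVD/μ = 1200 · 0.374 · 0.152 / 0.00181 = 3.769e+04.
Re > 4000 → turbulent; use the Moody-chart value f = 0.0424.
Darcy-Weisbach: ΔP = f(L/D)(ρV²/2) = 0.0424·(42.8/0.152)·(1200·0.374²/2) = 0.0424·281.6·83.93 = 1002 Pa.
Q = V·A = 0.374·0.01815 = 0.006787 m³/s.
Pumping power P = QΔP = 0.006787·1002 = 6.800 W = 6.80 W.

P ≈ 6.80 W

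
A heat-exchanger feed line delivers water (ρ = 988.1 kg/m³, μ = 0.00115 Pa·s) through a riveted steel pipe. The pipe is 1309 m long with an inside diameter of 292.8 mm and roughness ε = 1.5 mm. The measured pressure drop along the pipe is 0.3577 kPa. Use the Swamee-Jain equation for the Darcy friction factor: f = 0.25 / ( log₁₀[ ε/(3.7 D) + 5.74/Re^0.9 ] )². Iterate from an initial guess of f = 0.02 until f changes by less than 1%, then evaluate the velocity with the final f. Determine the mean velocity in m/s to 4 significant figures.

V ≈ 0.06723 m/s

Rearranging Darcy-Weisbach: V = √(2·ΔP·D/(f·L·ρ)). With ε/D = 0.0015/0.2928 = 0.00512, iterate starting from f = 0.02:
  f = 0.02 → V = √(2·357.7·0.2928/(0.02·1309·988.1)) = 0.08999 m/s; Re = ρVD/μ = 2.264e+04; f → 0.03473
  f = 0.03473 → V = 0.06828 m/s; Re = 1.718e+04; f → 0.03577
  f = 0.03577 → V = 0.06729 m/s; Re = 1.693e+04; f → 0.03583
Converged (Δf/f < 1%). With the final f = 0.03583: V = √(2·357.7·0.2928/(0.03583·1309·988.1)) = 0.06723 m/s.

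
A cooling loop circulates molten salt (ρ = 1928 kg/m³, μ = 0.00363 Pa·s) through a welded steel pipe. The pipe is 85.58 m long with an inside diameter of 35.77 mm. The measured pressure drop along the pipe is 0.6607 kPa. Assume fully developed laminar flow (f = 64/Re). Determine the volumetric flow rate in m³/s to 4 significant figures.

Q ≈ 8.546×10^-5 m³/s

For laminar flow, f = 64/Re with Re = ρVD/μ, so Darcy-Weisbach reduces to ΔP = 32μLV/D². Solving for V: V = ΔP·D²/(32μL) = 660.7·(0.03577)²/(32·0.00363·85.58) = 0.08504 m/s.
Check: Re = ρVD/μ = 1928·0.08504·0.03577/0.00363 = 1616 < 2300, so the laminar assumption holds.
Q = V·A = 0.08504·(π/4·0.03577²) = 8.546e-05 m³/s = 8.546×10^-5 m³/s.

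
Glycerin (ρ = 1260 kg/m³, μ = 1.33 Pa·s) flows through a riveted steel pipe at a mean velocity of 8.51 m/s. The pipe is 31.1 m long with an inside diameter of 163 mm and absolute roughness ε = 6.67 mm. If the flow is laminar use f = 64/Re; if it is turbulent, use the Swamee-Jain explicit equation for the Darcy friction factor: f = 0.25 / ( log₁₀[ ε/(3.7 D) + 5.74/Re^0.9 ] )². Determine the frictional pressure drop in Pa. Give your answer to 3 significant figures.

ΔP ≈ 424000 Pa

Reynolds number Re = ρVD/μ = 1260 · 8.51 · 0.163 / 1.33 = 1314.
Re < 2300 → laminar flow, so f = 64/Re = 64/1314 = 0.0487 (the turbulent correlation is not needed).
Darcy-Weisbach: ΔP = f(L/D)(ρV²/2) = 0.0487·(31.1/0.163)·(1260·8.51²/2) = 0.0487·190.8·4.562e+04 = 4.24e+05 Pa.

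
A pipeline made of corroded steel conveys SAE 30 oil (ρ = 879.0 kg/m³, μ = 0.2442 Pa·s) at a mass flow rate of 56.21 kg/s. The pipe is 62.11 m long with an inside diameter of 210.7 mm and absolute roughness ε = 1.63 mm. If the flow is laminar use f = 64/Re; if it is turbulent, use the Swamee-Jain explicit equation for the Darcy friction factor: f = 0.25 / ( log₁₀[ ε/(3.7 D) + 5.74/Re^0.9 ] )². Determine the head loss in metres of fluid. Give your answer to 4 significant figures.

h_f ≈ 2.325 m

A = πD²/4 = π(0.2107)²/4 = 0.03487 m²; mean velocity V = ṁ/(ρA) = 56.21/(879 · 0.03487) = 1.834 m/s.
Reynolds number Re = ρVD/μ = 879 · 1.834 · 0.2107 / 0.244 = 1391.
Re < 2300 → laminar flow, so f = 64/Re = 64/1391 = 0.04601 (the turbulent correlation is not needed).
Darcy-Weisbach: ΔP = f(L/D)(ρV²/2) = 0.04601·(62.11/0.2107)·(879·1.834²/2) = 0.04601·294.8·1478 = 2.005e+04 Pa.
Head loss h_f = ΔP/(ρg) = 2.005e+04/(879·9.81) = 2.325 m.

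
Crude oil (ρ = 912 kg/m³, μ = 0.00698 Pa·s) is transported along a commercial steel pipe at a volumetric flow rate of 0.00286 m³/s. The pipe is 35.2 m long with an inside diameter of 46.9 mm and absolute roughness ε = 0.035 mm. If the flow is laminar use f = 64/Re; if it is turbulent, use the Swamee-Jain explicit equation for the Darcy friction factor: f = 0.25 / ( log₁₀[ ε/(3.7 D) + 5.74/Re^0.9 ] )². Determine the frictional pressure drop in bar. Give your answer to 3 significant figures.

ΔP ≈ 0.301 bar

Cross-sectional area A = πD²/4 = π(0.0469)²/4 = 0.001728 m²; mean velocity V = Q/A = 0.00286/0.001728 = 1.656 m/s.
Reynolds number Re = ρVD/μ = 912 · 1.656 · 0.0469 / 0.00698 = 1.014e+04.
Re > 4000 → turbulent. Relative roughness ε/D = 3.5e-05/0.0469 = 0.000746. Swamee-Jain: f = 0.25/(log₁₀[0.000746/3.7 + 5.74/1.014e+04^0.9])² = 0.25/(log₁₀[0.000202 + 0.00142])² = 0.25/(-2.789)² = 0.03214.
Darcy-Weisbach: ΔP = f(L/D)(ρV²/2) = 0.03214·(35.2/0.0469)·(912·1.656²/2) = 0.03214·750.5·1250 = 3.014e+04 Pa.
ΔP = 3.014e+04 Pa = 0.301 bar.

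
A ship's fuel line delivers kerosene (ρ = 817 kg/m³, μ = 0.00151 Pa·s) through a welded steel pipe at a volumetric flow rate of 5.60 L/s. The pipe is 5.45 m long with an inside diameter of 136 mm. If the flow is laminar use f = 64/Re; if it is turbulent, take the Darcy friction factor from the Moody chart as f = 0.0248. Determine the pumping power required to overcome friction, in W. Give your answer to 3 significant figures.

P ≈ 0.338 W

Q = 5.60 L/s = 5.60/1000 = 0.0056 m³/s.
Cross-sectional area A = πD²/4 = π(0.136)²/4 = 0.01453 m²; mean velocity V = Q/A = 0.0056/0.01453 = 0.3855 m/s.
Reynolds number Re = ρVD/μ = 817 · 0.3855 · 0.136 / 0.00151 = 2.837e+04.
Re > 4000 → turbulent; use the Moody-chart value f = 0.0248.
Darcy-Weisbach: ΔP = f(L/D)(ρV²/2) = 0.0248·(5.45/0.136)·(817·0.3855²/2) = 0.0248·40.07·60.71 = 60.33 Pa.
Pumping power P = QΔP = 0.0056·60.33 = 0.3379 W = 0.338 W.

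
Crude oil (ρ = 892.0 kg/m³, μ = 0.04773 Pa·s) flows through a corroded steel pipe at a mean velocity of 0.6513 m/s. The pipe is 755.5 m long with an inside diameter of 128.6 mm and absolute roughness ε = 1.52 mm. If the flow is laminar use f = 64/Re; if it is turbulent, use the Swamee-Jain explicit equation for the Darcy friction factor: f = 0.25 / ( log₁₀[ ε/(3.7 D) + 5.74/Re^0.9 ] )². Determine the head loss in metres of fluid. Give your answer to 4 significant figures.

h_f ≈ 5.193 m

Reynolds number Re = ρVD/μ = 892 · 0.6513 · 0.1286 / 0.0477 = 1565.
Re < 2300 → laminar flow, so f = 64/Re = 64/1565 = 0.04089 (the turbulent correlation is not needed).
Darcy-Weisbach: ΔP = f(L/D)(ρV²/2) = 0.04089·(755.5/0.1286)·(892·0.6513²/2) = 0.04089·5875·189.2 = 4.544e+04 Pa.
Head loss h_f = ΔP/(ρg) = 4.544e+04/(892·9.81) = 5.193 m.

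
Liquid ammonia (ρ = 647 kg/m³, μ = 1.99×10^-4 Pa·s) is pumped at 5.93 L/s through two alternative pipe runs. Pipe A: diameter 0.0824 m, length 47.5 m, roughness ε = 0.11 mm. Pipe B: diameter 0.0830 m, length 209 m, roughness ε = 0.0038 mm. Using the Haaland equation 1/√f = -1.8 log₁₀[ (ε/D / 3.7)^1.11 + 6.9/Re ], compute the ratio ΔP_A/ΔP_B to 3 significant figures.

ΔP_A/ΔP_B ≈ 0.348

Pipe A: V = Q/A = 0.00593/0.005333 = 1.112 m/s; Re = 2.979e+05; ε/D = 0.00133; Haaland → f = 0.02184; ΔP_A = f(L/D)(ρV²/2) = 5036 Pa.
Pipe B: V = Q/A = 0.00593/0.005411 = 1.096 m/s; Re = 2.958e+05; ε/D = 4.58e-05; Haaland → f = 0.01478; ΔP_B = f(L/D)(ρV²/2) = 1.446e+04 Pa.
ΔP_A/ΔP_B = 5036/1.446e+04 = 0.348.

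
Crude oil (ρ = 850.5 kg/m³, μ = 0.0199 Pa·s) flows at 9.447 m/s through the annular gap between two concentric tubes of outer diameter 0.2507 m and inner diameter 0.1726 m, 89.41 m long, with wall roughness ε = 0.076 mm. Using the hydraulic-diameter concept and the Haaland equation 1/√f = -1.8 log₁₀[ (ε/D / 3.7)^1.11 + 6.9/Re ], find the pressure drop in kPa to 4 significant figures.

ΔP ≈ 1102 kPa

Hydraulic diameter D_h = 4A/P = D_o - D_i = 0.2507 - 0.1726 = 0.0781 m.
Re = ρVD_h/μ = 850.5·9.447·0.0781/0.0199 = 3.153e+04.
ε/D_h = 7.6e-05/0.0781 = 0.000973; Haaland gives 1/√f = -1.8 log₁₀[0.000106+0.000219] = 6.279, so f = 0.02537.
ΔP = f(L/D_h)(ρV²/2) = 0.02537·89.41/0.0781·3.795e+04 = 1.102e+06 Pa.
ΔP = 1102 kPa.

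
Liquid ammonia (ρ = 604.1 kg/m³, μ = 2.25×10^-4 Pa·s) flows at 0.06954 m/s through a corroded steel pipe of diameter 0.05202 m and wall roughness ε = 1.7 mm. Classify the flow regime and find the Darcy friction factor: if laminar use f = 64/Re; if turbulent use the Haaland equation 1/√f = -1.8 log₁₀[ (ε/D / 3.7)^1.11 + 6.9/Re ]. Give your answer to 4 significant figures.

f ≈ 0.06236

Re = ρVD/μ = 604.1·0.06954·0.05202/0.000225 = 9713.
Re > 4000 → turbulent. ε/D = 0.0017/0.05202 = 0.0327; Haaland: 1/√f = -1.8 log₁₀[0.00525 + 0.00071] = 4.005, so f = 0.06236.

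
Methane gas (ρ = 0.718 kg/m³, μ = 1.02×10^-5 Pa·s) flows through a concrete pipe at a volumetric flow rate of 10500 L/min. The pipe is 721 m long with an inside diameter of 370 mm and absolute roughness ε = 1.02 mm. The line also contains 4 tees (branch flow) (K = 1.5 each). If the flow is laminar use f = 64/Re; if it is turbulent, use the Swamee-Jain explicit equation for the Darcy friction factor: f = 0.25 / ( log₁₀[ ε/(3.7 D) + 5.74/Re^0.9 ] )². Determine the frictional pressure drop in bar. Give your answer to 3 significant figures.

ΔP ≈ 5.92×10^-4 bar

Q = 10500 L/min = 10500/60000 = 0.175 m³/s.
Cross-sectional area A = πD²/4 = π(0.37)²/4 = 0.1075 m²; mean velocity V = Q/A = 0.175/0.1075 = 1.628 m/s.
Reynolds number Re = ρVD/μ = 0.718 · 1.628 · 0.37 / 1.02e-05 = 4.239e+04.
Re > 4000 → turbulent. Relative roughness ε/D = 0.00102/0.37 = 0.00276. Swamee-Jain: f = 0.25/(log₁₀[0.00276/3.7 + 5.74/4.239e+04^0.9])² = 0.25/(log₁₀[0.000745 + 0.000393])² = 0.25/(-2.944)² = 0.02885.
Total minor-loss coefficient ΣK = 4·1.5 = 6.
ΔP = [f·L/D + ΣK]·(ρV²/2) = [0.02885·721/0.37 + 6]·(0.718·1.628²/2) = [56.21 + 6]·0.951 = 59.17 Pa.
ΔP = 59.17 Pa = 5.92×10^-4 bar.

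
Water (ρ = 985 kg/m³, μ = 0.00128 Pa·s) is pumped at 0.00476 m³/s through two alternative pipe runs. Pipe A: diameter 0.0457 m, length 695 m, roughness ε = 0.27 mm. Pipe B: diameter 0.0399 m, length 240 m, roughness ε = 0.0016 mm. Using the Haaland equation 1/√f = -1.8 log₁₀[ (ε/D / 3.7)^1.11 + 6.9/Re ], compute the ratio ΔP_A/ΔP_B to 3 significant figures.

ΔP_A/ΔP_B ≈ 2.76

Pipe A: V = Q/A = 0.00476/0.00164 = 2.902 m/s; Re = 1.021e+05; ε/D = 0.00591; Haaland → f = 0.03278; ΔP_A = f(L/D)(ρV²/2) = 2.067e+06 Pa.
Pipe B: V = Q/A = 0.00476/0.00125 = 3.807 m/s; Re = 1.169e+05; ε/D = 4.01e-05; Haaland → f = 0.01744; ΔP_B = f(L/D)(ρV²/2) = 7.487e+05 Pa.
ΔP_A/ΔP_B = 2.067e+06/7.487e+05 = 2.76.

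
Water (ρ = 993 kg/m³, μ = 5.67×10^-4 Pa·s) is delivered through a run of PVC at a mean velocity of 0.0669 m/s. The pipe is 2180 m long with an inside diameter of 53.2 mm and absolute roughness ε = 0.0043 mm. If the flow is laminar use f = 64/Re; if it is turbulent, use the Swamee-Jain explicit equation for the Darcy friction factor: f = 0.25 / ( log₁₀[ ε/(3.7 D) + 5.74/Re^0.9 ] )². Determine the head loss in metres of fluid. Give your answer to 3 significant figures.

Reynolds number Re = ρVD/μ = 993 · 0.0669 · 0.0532 / 0.000567 = 6233.
Re > 4000 → turbulent. Relative roughness ε/D = 4.3e-06/0.0532 = 8.08e-05. Swamee-Jain: f = 0.25/(log₁₀[8.08e-05/3.7 + 5.74/6233^0.9])² = 0.25/(log₁₀[2.18e-05 + 0.00221])² = 0.25/(-2.652)² = 0.03555.
Darcy-Weisbach: ΔP = f(L/D)(ρV²/2) = 0.03555·(2180/0.0532)·(993·0.0669²/2) = 0.03555·4.098e+04·2.222 = 3237 Pa.
Head loss h_f = ΔP/(ρg) = 3237/(993·9.81) = 0.332 m.

h_f ≈ 0.332 m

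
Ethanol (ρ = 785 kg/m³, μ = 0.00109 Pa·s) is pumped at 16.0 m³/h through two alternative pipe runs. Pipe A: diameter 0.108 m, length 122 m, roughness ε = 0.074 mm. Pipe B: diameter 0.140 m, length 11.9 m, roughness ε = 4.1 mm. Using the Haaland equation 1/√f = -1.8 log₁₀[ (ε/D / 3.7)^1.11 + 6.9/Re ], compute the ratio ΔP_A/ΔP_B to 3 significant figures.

ΔP_A/ΔP_B ≈ 15.5

Pipe A: V = Q/A = 0.004444/0.009161 = 0.4852 m/s; Re = 3.774e+04; ε/D = 0.000685; Haaland → f = 0.0239; ΔP_A = f(L/D)(ρV²/2) = 2494 Pa.
Pipe B: V = Q/A = 0.004444/0.01539 = 0.2887 m/s; Re = 2.911e+04; ε/D = 0.0293; Haaland → f = 0.05778; ΔP_B = f(L/D)(ρV²/2) = 160.7 Pa.
ΔP_A/ΔP_B = 2494/160.7 = 15.5.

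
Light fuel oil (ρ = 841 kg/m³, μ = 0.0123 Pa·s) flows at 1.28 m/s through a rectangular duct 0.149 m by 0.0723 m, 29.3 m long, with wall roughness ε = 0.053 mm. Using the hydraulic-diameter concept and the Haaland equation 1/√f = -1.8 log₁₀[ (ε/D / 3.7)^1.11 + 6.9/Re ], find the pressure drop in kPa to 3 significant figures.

Hydraulic diameter D_h = 4A/P = 4·(0.149·0.0723)/(2·(0.149+0.0723)) = 0.04309/0.4426 = 0.09736 m.
Re = ρVD_h/μ = 841·1.28·0.09736/0.0123 = 8521.
ε/D_h = 5.3e-05/0.09736 = 0.000544; Haaland gives 1/√f = -1.8 log₁₀[5.57e-05+0.00081] = 5.513, so f = 0.0329.
ΔP = f(L/D_h)(ρV²/2) = 0.0329·29.3/0.09736·688.9 = 6822 Pa.
ΔP = 6.82 kPa.

ΔP ≈ 6.82 kPa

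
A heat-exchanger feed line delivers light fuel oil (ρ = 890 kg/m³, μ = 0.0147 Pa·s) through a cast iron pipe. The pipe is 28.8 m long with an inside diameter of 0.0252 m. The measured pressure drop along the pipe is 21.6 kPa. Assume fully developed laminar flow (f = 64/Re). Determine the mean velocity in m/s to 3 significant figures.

For laminar flow, f = 64/Re with Re = ρVD/μ, so Darcy-Weisbach reduces to ΔP = 32μLV/D². Solving for V: V = ΔP·D²/(32μL) = 2.16e+04·(0.0252)²/(32·0.0147·28.8) = 1.012 m/s.
Check: Re = ρVD/μ = 890·1.012·0.0252/0.0147 = 1545 < 2300, so the laminar assumption holds.

V ≈ 1.01 m/s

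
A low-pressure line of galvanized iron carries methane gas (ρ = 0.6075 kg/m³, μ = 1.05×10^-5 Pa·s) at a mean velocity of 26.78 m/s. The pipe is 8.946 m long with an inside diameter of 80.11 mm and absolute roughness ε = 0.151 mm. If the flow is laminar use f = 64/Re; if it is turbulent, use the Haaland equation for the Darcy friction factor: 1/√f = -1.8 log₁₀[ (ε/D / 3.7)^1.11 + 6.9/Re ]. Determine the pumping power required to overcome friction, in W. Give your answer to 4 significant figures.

Reynolds number Re = ρVD/μ = 0.6075 · 26.78 · 0.08011 / 1.05e-05 = 1.241e+05.
Re > 4000 → turbulent. Relative roughness ε/D = 0.000151/0.08011 = 0.00188. Haaland: 1/√f = -1.8 log₁₀[(0.00188/3.7)^1.11 + 6.9/1.241e+05] = -1.8 log₁₀[0.000221 + 5.56e-05] = 6.404, so f = 0.02438.
Darcy-Weisbach: ΔP = f(L/D)(ρV²/2) = 0.02438·(8.946/0.08011)·(0.6075·26.78²/2) = 0.02438·111.7·217.8 = 593.2 Pa.
Q = V·A = 26.78·0.00504 = 0.135 m³/s.
Pumping power P = QΔP = 0.135·593.2 = 80.066 W = 80.07 W.

P ≈ 80.07 W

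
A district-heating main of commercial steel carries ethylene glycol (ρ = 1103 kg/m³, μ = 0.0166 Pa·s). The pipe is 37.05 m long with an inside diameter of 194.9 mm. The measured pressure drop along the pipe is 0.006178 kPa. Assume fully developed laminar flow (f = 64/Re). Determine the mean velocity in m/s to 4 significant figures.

V ≈ 0.01192 m/s

For laminar flow, f = 64/Re with Re = ρVD/μ, so Darcy-Weisbach reduces to ΔP = 32μLV/D². Solving for V: V = ΔP·D²/(32μL) = 6.178·(0.1949)²/(32·0.0166·37.05) = 0.01192 m/s.
Check: Re = ρVD/μ = 1103·0.01192·0.1949/0.0166 = 154.4 < 2300, so the laminar assumption holds.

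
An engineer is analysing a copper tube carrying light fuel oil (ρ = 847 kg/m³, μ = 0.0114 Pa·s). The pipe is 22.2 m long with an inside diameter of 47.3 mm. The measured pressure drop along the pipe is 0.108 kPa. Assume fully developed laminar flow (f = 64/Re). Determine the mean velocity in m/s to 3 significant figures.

V ≈ 0.0298 m/s

For laminar flow, f = 64/Re with Re = ρVD/μ, so Darcy-Weisbach reduces to ΔP = 32μLV/D². Solving for V: V = ΔP·D²/(32μL) = 108·(0.0473)²/(32·0.0114·22.2) = 0.02984 m/s.
Check: Re = ρVD/μ = 847·0.02984·0.0473/0.0114 = 104.9 < 2300, so the laminar assumption holds.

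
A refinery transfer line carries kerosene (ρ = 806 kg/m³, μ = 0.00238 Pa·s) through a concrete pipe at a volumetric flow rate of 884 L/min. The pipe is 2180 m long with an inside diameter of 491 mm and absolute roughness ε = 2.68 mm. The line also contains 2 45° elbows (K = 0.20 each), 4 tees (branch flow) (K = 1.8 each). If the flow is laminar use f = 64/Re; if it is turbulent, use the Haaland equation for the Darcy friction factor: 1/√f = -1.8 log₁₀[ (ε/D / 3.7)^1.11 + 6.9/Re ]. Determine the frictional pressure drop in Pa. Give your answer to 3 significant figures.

Q = 884 L/min = 884/60000 = 0.01473 m³/s.
Cross-sectional area A = πD²/4 = π(0.491)²/4 = 0.1893 m²; mean velocity V = Q/A = 0.01473/0.1893 = 0.07781 m/s.
Reynolds number Re = ρVD/μ = 806 · 0.07781 · 0.491 / 0.00238 = 1.294e+04.
Re > 4000 → turbulent. Relative roughness ε/D = 0.00268/0.491 = 0.00546. Haaland: 1/√f = -1.8 log₁₀[(0.00546/3.7)^1.11 + 6.9/1.294e+04] = -1.8 log₁₀[0.00072 + 0.000533] = 5.223, so f = 0.03665.
Total minor-loss coefficient ΣK = 2·0.2 + 4·1.8 = 7.6.
ΔP = [f·L/D + ΣK]·(ρV²/2) = [0.03665·2180/0.491 + 7.6]·(806·0.07781²/2) = [162.7 + 7.6]·2.44 = 415.6 Pa.

ΔP ≈ 416 Pa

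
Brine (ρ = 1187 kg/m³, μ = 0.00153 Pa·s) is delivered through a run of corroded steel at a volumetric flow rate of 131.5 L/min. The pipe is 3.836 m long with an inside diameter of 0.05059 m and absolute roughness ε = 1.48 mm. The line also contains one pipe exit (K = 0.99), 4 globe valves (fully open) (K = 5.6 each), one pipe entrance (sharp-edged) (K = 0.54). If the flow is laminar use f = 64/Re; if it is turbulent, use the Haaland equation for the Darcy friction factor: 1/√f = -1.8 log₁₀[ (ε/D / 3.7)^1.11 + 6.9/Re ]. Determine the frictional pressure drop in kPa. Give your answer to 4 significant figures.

ΔP ≈ 19.96 kPa

Q = 131.5 L/min = 131.5/60000 = 0.002192 m³/s.
Cross-sectional area A = πD²/4 = π(0.05059)²/4 = 0.00201 m²; mean velocity V = Q/A = 0.002192/0.00201 = 1.09 m/s.
Reynolds number Re = ρVD/μ = 1187 · 1.09 · 0.05059 / 0.00153 = 4.279e+04.
Re > 4000 → turbulent. Relative roughness ε/D = 0.00148/0.05059 = 0.0293. Haaland: 1/√f = -1.8 log₁₀[(0.0293/3.7)^1.11 + 6.9/4.279e+04] = -1.8 log₁₀[0.00464 + 0.000161] = 4.173, so f = 0.05742.
Total minor-loss coefficient ΣK = 1·0.99 + 4·5.6 + 1·0.54 = 23.9.
ΔP = [f·L/D + ΣK]·(ρV²/2) = [0.05742·3.836/0.05059 + 23.9]·(1187·1.09²/2) = [4.354 + 23.9]·705.6 = 1.996e+04 Pa.
ΔP = 1.996e+04 Pa = 19.96 kPa.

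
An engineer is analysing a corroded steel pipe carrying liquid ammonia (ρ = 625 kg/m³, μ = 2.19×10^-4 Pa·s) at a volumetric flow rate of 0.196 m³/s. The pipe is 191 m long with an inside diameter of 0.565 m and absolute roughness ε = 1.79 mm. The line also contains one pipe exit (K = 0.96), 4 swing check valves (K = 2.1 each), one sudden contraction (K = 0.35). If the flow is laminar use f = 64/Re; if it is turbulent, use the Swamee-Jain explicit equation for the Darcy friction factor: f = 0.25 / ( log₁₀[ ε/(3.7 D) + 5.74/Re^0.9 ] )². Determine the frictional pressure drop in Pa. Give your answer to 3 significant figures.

ΔP ≈ 3580 Pa

Cross-sectional area A = πD²/4 = π(0.565)²/4 = 0.2507 m²; mean velocity V = Q/A = 0.196/0.2507 = 0.7818 m/s.
Reynolds number Re = ρVD/μ = 625 · 0.7818 · 0.565 / 0.000219 = 1.261e+06.
Re > 4000 → turbulent. Relative roughness ε/D = 0.00179/0.565 = 0.00317. Swamee-Jain: f = 0.25/(log₁₀[0.00317/3.7 + 5.74/1.261e+06^0.9])² = 0.25/(log₁₀[0.000856 + 1.86e-05])² = 0.25/(-3.058)² = 0.02673.
Total minor-loss coefficient ΣK = 1·0.96 + 4·2.1 + 1·0.35 = 9.71.
ΔP = [f·L/D + ΣK]·(ρV²/2) = [0.02673·191/0.565 + 9.71]·(625·0.7818²/2) = [9.037 + 9.71]·191 = 3580 Pa.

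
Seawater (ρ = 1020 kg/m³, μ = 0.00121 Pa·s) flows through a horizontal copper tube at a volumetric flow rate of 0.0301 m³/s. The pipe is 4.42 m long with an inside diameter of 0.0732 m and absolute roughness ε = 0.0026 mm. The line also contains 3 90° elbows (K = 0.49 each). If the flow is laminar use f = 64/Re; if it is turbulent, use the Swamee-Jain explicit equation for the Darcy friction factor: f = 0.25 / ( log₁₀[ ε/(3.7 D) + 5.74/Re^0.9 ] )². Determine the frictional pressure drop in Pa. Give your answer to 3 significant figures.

Cross-sectional area A = πD²/4 = π(0.0732)²/4 = 0.004208 m²; mean velocity V = Q/A = 0.0301/0.004208 = 7.152 m/s.
Reynolds number Re = ρVD/μ = 1020 · 7.152 · 0.0732 / 0.00121 = 4.413e+05.
Re > 4000 → turbulent. Relative roughness ε/D = 2.6e-06/0.0732 = 3.55e-05. Swamee-Jain: f = 0.25/(log₁₀[3.55e-05/3.7 + 5.74/4.413e+05^0.9])² = 0.25/(log₁₀[9.6e-06 + 4.77e-05])² = 0.25/(-4.242)² = 0.01389.
Total minor-loss coefficient ΣK = 3·0.49 = 1.47.
ΔP = [f·L/D + ΣK]·(ρV²/2) = [0.01389·4.42/0.0732 + 1.47]·(1020·7.152²/2) = [0.839 + 1.47]·2.609e+04 = 6.024e+04 Pa.

ΔP ≈ 60200 Pa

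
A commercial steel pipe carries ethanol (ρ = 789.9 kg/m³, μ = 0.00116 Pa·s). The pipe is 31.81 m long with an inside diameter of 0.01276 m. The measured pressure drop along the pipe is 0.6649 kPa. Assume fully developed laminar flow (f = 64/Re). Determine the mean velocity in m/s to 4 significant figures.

V ≈ 0.09168 m/s

For laminar flow, f = 64/Re with Re = ρVD/μ, so Darcy-Weisbach reduces to ΔP = 32μLV/D². Solving for V: V = ΔP·D²/(32μL) = 664.9·(0.01276)²/(32·0.00116·31.81) = 0.09168 m/s.
Check: Re = ρVD/μ = 789.9·0.09168·0.01276/0.00116 = 796.6 < 2300, so the laminar assumption holds.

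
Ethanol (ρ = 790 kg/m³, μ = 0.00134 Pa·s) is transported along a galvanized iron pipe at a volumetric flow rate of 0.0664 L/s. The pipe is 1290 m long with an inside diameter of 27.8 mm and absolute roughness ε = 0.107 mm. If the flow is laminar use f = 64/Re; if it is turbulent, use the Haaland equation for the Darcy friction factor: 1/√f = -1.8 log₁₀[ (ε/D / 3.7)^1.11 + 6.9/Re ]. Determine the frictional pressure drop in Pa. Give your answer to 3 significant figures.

Q = 0.0664 L/s = 0.0664/1000 = 6.64e-05 m³/s.
Cross-sectional area A = πD²/4 = π(0.0278)²/4 = 0.000607 m²; mean velocity V = Q/A = 6.64e-05/0.000607 = 0.1094 m/s.
Reynolds number Re = ρVD/μ = 790 · 0.1094 · 0.0278 / 0.00134 = 1793.
Re < 2300 → laminar flow, so f = 64/Re = 64/1793 = 0.0357 (the turbulent correlation is not needed).
Darcy-Weisbach: ΔP = f(L/D)(ρV²/2) = 0.0357·(1290/0.0278)·(790·0.1094²/2) = 0.0357·4.64e+04·4.727 = 7830 Pa.

ΔP ≈ 7830 Pa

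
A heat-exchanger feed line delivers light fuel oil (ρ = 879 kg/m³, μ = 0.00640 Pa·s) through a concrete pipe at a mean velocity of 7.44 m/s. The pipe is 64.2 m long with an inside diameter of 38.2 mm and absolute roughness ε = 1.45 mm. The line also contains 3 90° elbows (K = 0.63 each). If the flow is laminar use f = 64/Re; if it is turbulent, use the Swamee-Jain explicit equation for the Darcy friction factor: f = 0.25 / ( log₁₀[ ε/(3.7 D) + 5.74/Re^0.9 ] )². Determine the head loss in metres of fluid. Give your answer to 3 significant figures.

Reynolds number Re = ρVD/μ = 879 · 7.44 · 0.0382 / 0.0064 = 3.903e+04.
Re > 4000 → turbulent. Relative roughness ε/D = 0.00145/0.0382 = 0.038. Swamee-Jain: f = 0.25/(log₁₀[0.038/3.7 + 5.74/3.903e+04^0.9])² = 0.25/(log₁₀[0.0103 + 0.000423])² = 0.25/(-1.971)² = 0.06433.
Total minor-loss coefficient ΣK = 3·0.63 = 1.89.
ΔP = [f·L/D + ΣK]·(ρV²/2) = [0.06433·64.2/0.0382 + 1.89]·(879·7.44²/2) = [108.1 + 1.89]·2.433e+04 = 2.676e+06 Pa.
Head loss h_f = ΔP/(ρg) = 2.676e+06/(879·9.81) = 310 m.

h_f ≈ 310 m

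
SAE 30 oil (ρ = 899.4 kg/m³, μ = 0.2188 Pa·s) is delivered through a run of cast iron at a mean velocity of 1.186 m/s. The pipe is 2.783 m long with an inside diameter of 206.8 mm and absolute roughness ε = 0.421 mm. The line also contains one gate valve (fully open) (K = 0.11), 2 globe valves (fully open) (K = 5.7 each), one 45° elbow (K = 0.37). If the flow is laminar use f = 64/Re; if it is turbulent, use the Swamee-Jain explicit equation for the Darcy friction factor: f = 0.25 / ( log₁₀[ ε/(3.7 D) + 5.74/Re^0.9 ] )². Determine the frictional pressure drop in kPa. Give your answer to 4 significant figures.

ΔP ≈ 8.055 kPa

Reynolds number Re = ρVD/μ = 899.4 · 1.186 · 0.2068 / 0.219 = 1008.
Re < 2300 → laminar flow, so f = 64/Re = 64/1008 = 0.06348 (the turbulent correlation is not needed).
Total minor-loss coefficient ΣK = 1·0.11 + 2·5.7 + 1·0.37 = 11.9.
ΔP = [f·L/D + ΣK]·(ρV²/2) = [0.06348·2.783/0.2068 + 11.9]·(899.4·1.186²/2) = [0.8543 + 11.9]·632.5 = 8055 Pa.
ΔP = 8055 Pa = 8.055 kPa.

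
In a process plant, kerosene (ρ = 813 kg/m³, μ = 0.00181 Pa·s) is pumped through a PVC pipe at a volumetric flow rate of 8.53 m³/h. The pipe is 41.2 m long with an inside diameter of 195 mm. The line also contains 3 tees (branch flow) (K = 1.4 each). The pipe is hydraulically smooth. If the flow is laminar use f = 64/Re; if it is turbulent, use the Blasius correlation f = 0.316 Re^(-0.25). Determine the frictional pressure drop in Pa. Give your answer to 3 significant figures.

ΔP ≈ 29.5 Pa

Q = 8.53 m³/h = 8.53/3600 = 0.002369 m³/s.
Cross-sectional area A = πD²/4 = π(0.195)²/4 = 0.02986 m²; mean velocity V = Q/A = 0.002369/0.02986 = 0.07934 m/s.
Reynolds number Re = ρVD/μ = 813 · 0.07934 · 0.195 / 0.00181 = 6949.
Re > 4000 → turbulent. Smooth-pipe (Blasius): f = 0.316 Re^(-0.25) = 0.316/(6949)^0.25 = 0.03461.
Total minor-loss coefficient ΣK = 3·1.4 = 4.2.
ΔP = [f·L/D + ΣK]·(ρV²/2) = [0.03461·41.2/0.195 + 4.2]·(813·0.07934²/2) = [7.313 + 4.2]·2.559 = 29.46 Pa.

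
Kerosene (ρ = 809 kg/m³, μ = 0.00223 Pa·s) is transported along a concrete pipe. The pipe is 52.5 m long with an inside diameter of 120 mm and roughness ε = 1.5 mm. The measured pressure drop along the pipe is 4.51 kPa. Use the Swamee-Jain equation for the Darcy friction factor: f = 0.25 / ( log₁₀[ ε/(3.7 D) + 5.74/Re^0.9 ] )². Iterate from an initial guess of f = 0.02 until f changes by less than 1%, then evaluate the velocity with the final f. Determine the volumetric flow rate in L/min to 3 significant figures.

Rearranging Darcy-Weisbach: V = √(2·ΔP·D/(f·L·ρ)). With ε/D = 0.0015/0.12 = 0.0125, iterate starting from f = 0.02:
  f = 0.02 → V = √(2·4510·0.12/(0.02·52.5·809)) = 1.129 m/s; Re = ρVD/μ = 4.914e+04; f → 0.04237
  f = 0.04237 → V = 0.7756 m/s; Re = 3.376e+04; f → 0.04292
  f = 0.04292 → V = 0.7705 m/s; Re = 3.354e+04; f → 0.04294
Converged (Δf/f < 1%). With the final f = 0.04294: V = √(2·4510·0.12/(0.04294·52.5·809)) = 0.7704 m/s.
Q = V·A = 0.7704·(π/4·0.12²) = 0.008713 m³/s = 523 L/min.

Q ≈ 523 L/min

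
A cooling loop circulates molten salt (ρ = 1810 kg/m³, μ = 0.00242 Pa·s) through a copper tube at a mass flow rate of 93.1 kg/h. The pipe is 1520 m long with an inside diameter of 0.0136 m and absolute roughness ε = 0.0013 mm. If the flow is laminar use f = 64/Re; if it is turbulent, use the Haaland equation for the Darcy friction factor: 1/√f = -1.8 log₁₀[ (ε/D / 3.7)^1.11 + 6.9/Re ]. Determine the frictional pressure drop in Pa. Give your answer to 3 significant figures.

ṁ = 93.1 kg/h = 93.1/3600 = 0.02586 kg/s.
A = πD²/4 = π(0.0136)²/4 = 0.0001453 m²; mean velocity V = ṁ/(ρA) = 0.02586/(1810 · 0.0001453) = 0.09836 m/s.
Reynolds number Re = ρVD/μ = 1810 · 0.09836 · 0.0136 / 0.00242 = 1000.
Re < 2300 → laminar flow, so f = 64/Re = 64/1000 = 0.06397 (the turbulent correlation is not needed).
Darcy-Weisbach: ΔP = f(L/D)(ρV²/2) = 0.06397·(1520/0.0136)·(1810·0.09836²/2) = 0.06397·1.118e+05·8.755 = 6.259e+04 Pa.

ΔP ≈ 62600 Pa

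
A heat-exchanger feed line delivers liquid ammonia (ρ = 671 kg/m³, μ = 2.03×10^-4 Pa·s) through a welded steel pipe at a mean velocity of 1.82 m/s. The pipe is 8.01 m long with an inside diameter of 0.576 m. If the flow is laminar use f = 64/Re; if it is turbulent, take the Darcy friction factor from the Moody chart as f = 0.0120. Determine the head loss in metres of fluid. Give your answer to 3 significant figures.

Reynolds number Re = ρVD/μ = 671 · 1.82 · 0.576 / 0.000203 = 3.465e+06.
Re > 4000 → turbulent; use the Moody-chart value f = 0.0120.
Darcy-Weisbach: ΔP = f(L/D)(ρV²/2) = 0.012·(8.01/0.576)·(671·1.82²/2) = 0.012·13.91·1111 = 185.4 Pa.
Head loss h_f = ΔP/(ρg) = 185.4/(671·9.81) = 0.0282 m.

h_f ≈ 0.0282 m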